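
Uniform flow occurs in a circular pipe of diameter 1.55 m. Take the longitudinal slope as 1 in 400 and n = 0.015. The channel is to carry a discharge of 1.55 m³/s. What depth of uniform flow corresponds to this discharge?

y_n = 0.742 m

Manning's equation rearranged: A R^(2/3) = nQ / (1·√S) = 0.015 × 1.55 / (√0.0025) = 0.465.
Try y = 0.813 m: A R^(2/3) = 0.5434 — high.
Try y = 0.742 m: A R^(2/3) = 0.4654 — close enough.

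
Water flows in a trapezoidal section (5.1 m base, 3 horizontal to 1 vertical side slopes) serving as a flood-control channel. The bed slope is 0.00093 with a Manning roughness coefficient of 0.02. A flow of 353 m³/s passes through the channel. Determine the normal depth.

Manning's equation rearranged: A R^(2/3) = nQ / (1·√S) = 0.02 × 353 / (√0.00093) = 231.5.
At y = 5.93 m: A R^(2/3) = 293.9 — high.
At y = 4.11 m: A R^(2/3) = 125 — low.
At y = 5.36 m: A R^(2/3) = 231.4 — ≈ 231.5.

y_n = 5.36 m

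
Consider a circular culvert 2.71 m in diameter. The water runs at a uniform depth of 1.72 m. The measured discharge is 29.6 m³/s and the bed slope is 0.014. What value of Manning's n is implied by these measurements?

n = 0.013

For a circular section of diameter D = 2.71 m at depth y = 1.72 m, the central angle is θ = 2 arccos(1 − 2y/D) = 3.687 rad. Then A = (D²/8)(θ − sin θ) = 3.861 m² and P = Dθ/2 = 4.996 m.
Hydraulic radius R = A/P = 3.861/4.996 = 0.7728 m.
Rearranging Manning's equation: n = (1/Q) A R^(2/3) S^(1/2) = (1/29.6) × 3.861 × 0.7728^(2/3) × √0.014 = 0.013.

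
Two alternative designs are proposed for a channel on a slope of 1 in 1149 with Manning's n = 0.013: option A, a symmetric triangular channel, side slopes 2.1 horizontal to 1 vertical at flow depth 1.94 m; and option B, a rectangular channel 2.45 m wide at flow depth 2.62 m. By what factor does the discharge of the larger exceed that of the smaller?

1.27

Channel A: For a triangular section with side slope z = 2.1: A = zy² = 2.1×1.94² = 7.904 m²; P = 2y√(1+z²) = 2×1.94×2.326 = 9.025 m. Hydraulic radius R = A/P = 7.904/9.025 = 0.8758 m. Q_A = (1/0.013)·7.904·0.8758^(2/3)·√0.0008703 = 16.42 m³/s.
Channel B: Flow area A = b·y = 2.45 × 2.62 = 6.419 m². Wetted perimeter P = b + 2y = 2.45 + 2×2.62 = 7.69 m. Hydraulic radius R = A/P = 6.419/7.69 = 0.8347 m. Q_B = (1/0.013)·6.419·0.8347^(2/3)·√0.0008703 = 12.91 m³/s.
The larger discharge is 16.42 m³/s and the smaller is 12.91 m³/s; the ratio is 1.27.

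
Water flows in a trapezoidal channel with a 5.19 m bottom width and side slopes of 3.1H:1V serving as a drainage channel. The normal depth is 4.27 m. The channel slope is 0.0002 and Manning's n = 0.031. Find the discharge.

With bottom width b = 5.19 m and side slope z = 3.1: A = (b + zy)y = (5.19 + 3.1×4.27)×4.27 = 78.68 m²; P = b + 2y√(1+z²) = 5.19 + 2×4.27×3.257 = 33.01 m.
Hydraulic radius R = A/P = 78.68/33.01 = 2.384 m.
Manning's equation: Q = (1/n) A R^(2/3) S^(1/2) = (1/0.031) × 78.68 × 2.384^(2/3) × 0.0002^(1/2) = 64.1 m³/s.

Q = 64.1 m³/s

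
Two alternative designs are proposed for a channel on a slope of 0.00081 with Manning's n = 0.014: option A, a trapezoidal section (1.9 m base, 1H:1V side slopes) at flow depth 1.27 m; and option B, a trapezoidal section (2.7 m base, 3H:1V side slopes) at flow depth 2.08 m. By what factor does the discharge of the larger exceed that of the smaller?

6.32

Channel A: With bottom width b = 1.9 m and side slope z = 1: A = (b + zy)y = (1.9 + 1×1.27)×1.27 = 4.026 m²; P = b + 2y√(1+z²) = 1.9 + 2×1.27×1.414 = 5.492 m. Hydraulic radius R = A/P = 4.026/5.492 = 0.733 m. Q_A = (1/0.014)·4.026·0.733^(2/3)·√0.00081 = 6.654 m³/s.
Channel B: With bottom width b = 2.7 m and side slope z = 3: A = (b + zy)y = (2.7 + 3×2.08)×2.08 = 18.6 m²; P = b + 2y√(1+z²) = 2.7 + 2×2.08×3.162 = 15.86 m. Hydraulic radius R = A/P = 18.6/15.86 = 1.173 m. Q_B = (1/0.014)·18.6·1.173^(2/3)·√0.00081 = 42.04 m³/s.
The larger discharge is 42.04 m³/s and the smaller is 6.654 m³/s; the ratio is 6.32.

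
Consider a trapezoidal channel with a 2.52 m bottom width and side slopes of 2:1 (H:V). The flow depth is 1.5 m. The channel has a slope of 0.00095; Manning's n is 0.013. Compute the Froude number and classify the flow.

subcritical

With bottom width b = 2.52 m and side slope z = 2: A = (b + zy)y = (2.52 + 2×1.5)×1.5 = 8.28 m²; P = b + 2y√(1+z²) = 2.52 + 2×1.5×2.236 = 9.228 m.
Hydraulic radius R = A/P = 8.28/9.228 = 0.8972 m.
V = (1/n) R^(2/3) √S = (1/0.013) × 0.8972^(2/3) × √0.00095 = 2.206 m/s. Hydraulic depth D_h = A/T = 8.28/8.52 = 0.9718 m.
Froude number Fr = V/√(g·D_h) = 2.206/√(9.81×0.9718) = 0.714, which is less than 1, so the flow is subcritical.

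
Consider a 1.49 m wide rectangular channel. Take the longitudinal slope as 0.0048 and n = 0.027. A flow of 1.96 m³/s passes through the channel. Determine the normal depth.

y_n = 0.925 m

Manning's equation rearranged: A R^(2/3) = nQ / (1·√S) = 0.027 × 1.96 / (√0.0048) = 0.7638.
Try y = 0.742 m: A R^(2/3) = 0.5716 — short.
Try y = 1.17 m: A R^(2/3) = 1.032 — over.
Try y = 0.925 m: A R^(2/3) = 0.7639 — close enough.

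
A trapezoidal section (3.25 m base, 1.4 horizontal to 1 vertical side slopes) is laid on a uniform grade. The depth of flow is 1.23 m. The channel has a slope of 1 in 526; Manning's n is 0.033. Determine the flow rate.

With bottom width b = 3.25 m and side slope z = 1.4: A = (b + zy)y = (3.25 + 1.4×1.23)×1.23 = 6.116 m²; P = b + 2y√(1+z²) = 3.25 + 2×1.23×1.72 = 7.482 m.
Hydraulic radius R = A/P = 6.116/7.482 = 0.8173 m.
Manning's equation: Q = (1/n) A R^(2/3) S^(1/2) = (1/0.033) × 6.116 × 0.8173^(2/3) × 0.001901^(1/2) = 7.06 m³/s.

Q = 7.06 m³/s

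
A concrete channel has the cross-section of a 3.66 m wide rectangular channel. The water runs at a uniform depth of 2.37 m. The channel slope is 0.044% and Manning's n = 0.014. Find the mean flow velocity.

Flow area A = b·y = 3.66 × 2.37 = 8.674 m². Wetted perimeter P = b + 2y = 3.66 + 2×2.37 = 8.4 m.
Hydraulic radius R = A/P = 8.674/8.4 = 1.033 m.
From Manning's equation, V = (1/n) R^(2/3) S^(1/2) = (1/0.014) × 1.033^(2/3) × 0.00044^(1/2) = 1.53 m/s.

V = 1.53 m/s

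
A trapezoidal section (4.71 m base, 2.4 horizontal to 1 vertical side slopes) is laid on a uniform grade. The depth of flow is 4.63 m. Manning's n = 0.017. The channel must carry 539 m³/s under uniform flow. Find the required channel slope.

S = 0.0045

With bottom width b = 4.71 m and side slope z = 2.4: A = (b + zy)y = (4.71 + 2.4×4.63)×4.63 = 73.26 m²; P = b + 2y√(1+z²) = 4.71 + 2×4.63×2.6 = 28.79 m.
Hydraulic radius R = A/P = 73.26/28.79 = 2.545 m.
From Manning's equation, S = [nQ / (1 A R^(2/3))]² = [0.017 × 539 / (1 × 73.26 × 2.545^(2/3))]² = 0.0045.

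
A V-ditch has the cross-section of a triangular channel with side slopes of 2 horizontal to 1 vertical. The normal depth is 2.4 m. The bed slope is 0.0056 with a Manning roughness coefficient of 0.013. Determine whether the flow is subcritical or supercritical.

supercritical

For a triangular section with side slope z = 2: A = zy² = 2×2.4² = 11.52 m²; P = 2y√(1+z²) = 2×2.4×2.236 = 10.73 m.
Hydraulic radius R = A/P = 11.52/10.73 = 1.073 m.
V = (1/n) R^(2/3) √S = (1/0.013) × 1.073^(2/3) × √0.0056 = 6.034 m/s. Hydraulic depth D_h = A/T = 11.52/9.6 = 1.2 m.
Froude number Fr = V/√(g·D_h) = 6.034/√(9.81×1.2) = 1.76, which is greater than 1, so the flow is supercritical.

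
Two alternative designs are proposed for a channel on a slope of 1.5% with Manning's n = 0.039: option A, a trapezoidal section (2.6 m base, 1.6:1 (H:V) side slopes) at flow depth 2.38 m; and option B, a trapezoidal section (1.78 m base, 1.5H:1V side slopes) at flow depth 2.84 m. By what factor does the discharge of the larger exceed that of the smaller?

Channel A: With bottom width b = 2.6 m and side slope z = 1.6: A = (b + zy)y = (2.6 + 1.6×2.38)×2.38 = 15.25 m²; P = b + 2y√(1+z²) = 2.6 + 2×2.38×1.887 = 11.58 m. Hydraulic radius R = A/P = 15.25/11.58 = 1.317 m. Q_A = (1/0.039)·15.25·1.317^(2/3)·√0.015 = 57.54 m³/s.
Channel B: With bottom width b = 1.78 m and side slope z = 1.5: A = (b + zy)y = (1.78 + 1.5×2.84)×2.84 = 17.15 m²; P = b + 2y√(1+z²) = 1.78 + 2×2.84×1.803 = 12.02 m. Hydraulic radius R = A/P = 17.15/12.02 = 1.427 m. Q_B = (1/0.039)·17.15·1.427^(2/3)·√0.015 = 68.28 m³/s.
The larger discharge is 68.28 m³/s and the smaller is 57.54 m³/s; the ratio is 1.19.

1.19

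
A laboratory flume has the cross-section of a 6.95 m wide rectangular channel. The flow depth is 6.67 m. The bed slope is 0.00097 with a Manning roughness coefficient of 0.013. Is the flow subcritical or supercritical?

Flow area A = b·y = 6.95 × 6.67 = 46.36 m². Wetted perimeter P = b + 2y = 6.95 + 2×6.67 = 20.29 m.
Hydraulic radius R = A/P = 46.36/20.29 = 2.285 m.
V = (1/n) R^(2/3) √S = (1/0.013) × 2.285^(2/3) × √0.00097 = 4.156 m/s. Hydraulic depth D_h = A/T = 46.36/6.95 = 6.67 m.
Froude number Fr = V/√(g·D_h) = 4.156/√(9.81×6.67) = 0.514, which is less than 1, so the flow is subcritical.

subcritical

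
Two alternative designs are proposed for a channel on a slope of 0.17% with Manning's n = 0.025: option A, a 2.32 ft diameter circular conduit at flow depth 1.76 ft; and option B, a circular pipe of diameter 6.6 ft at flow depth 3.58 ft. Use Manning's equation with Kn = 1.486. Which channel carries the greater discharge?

channel B

Channel A: For a circular section of diameter D = 2.32 ft at depth y = 1.76 ft, the central angle is θ = 2 arccos(1 − 2y/D) = 4.229 rad. Then A = (D²/8)(θ − sin θ) = 3.441 ft² and P = Dθ/2 = 4.905 ft. Hydraulic radius R = A/P = 3.441/4.905 = 0.7014 ft. Q_A = (1.486/0.025)·3.441·0.7014^(2/3)·√0.0017 = 6.657 ft³/s.
Channel B: For a circular section of diameter D = 6.6 ft at depth y = 3.58 ft, the central angle is θ = 2 arccos(1 − 2y/D) = 3.311 rad. Then A = (D²/8)(θ − sin θ) = 18.95 ft² and P = Dθ/2 = 10.93 ft. Hydraulic radius R = A/P = 18.95/10.93 = 1.734 ft. Q_B = (1.486/0.025)·18.95·1.734^(2/3)·√0.0017 = 67.04 ft³/s.
Q_A = 6.657 ft³/s vs Q_B = 67.04 ft³/s, so channel B carries more.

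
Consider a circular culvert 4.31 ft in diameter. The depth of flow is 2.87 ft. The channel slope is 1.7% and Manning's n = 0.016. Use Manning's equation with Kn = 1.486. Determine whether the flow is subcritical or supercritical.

For a circular section of diameter D = 4.31 ft at depth y = 2.87 ft, the central angle is θ = 2 arccos(1 − 2y/D) = 3.818 rad. Then A = (D²/8)(θ − sin θ) = 10.32 ft² and P = Dθ/2 = 8.228 ft.
Hydraulic radius R = A/P = 10.32/8.228 = 1.254 ft.
V = (1.486/n) R^(2/3) √S = (1.486/0.016) × 1.254^(2/3) × √0.017 = 14.08 ft/s. Hydraulic depth D_h = A/T = 10.32/4.066 = 2.538 ft.
Froude number Fr = V/√(g·D_h) = 14.08/√(32.2×2.538) = 1.56, which is greater than 1, so the flow is supercritical.

supercritical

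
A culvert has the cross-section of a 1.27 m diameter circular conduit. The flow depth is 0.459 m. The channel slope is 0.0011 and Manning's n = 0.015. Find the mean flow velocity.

For a circular section of diameter D = 1.27 m at depth y = 0.459 m, the central angle is θ = 2 arccos(1 − 2y/D) = 2.58 rad. Then A = (D²/8)(θ − sin θ) = 0.4128 m² and P = Dθ/2 = 1.638 m.
Hydraulic radius R = A/P = 0.4128/1.638 = 0.252 m.
From Manning's equation, V = (1/n) R^(2/3) S^(1/2) = (1/0.015) × 0.252^(2/3) × 0.0011^(1/2) = 0.882 m/s.

V = 0.882 m/s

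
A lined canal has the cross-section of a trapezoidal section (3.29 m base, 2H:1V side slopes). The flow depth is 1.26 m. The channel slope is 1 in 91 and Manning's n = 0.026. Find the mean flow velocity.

V = 3.53 m/s

With bottom width b = 3.29 m and side slope z = 2: A = (b + zy)y = (3.29 + 2×1.26)×1.26 = 7.321 m²; P = b + 2y√(1+z²) = 3.29 + 2×1.26×2.236 = 8.925 m.
Hydraulic radius R = A/P = 7.321/8.925 = 0.8202 m.
From Manning's equation, V = (1/n) R^(2/3) S^(1/2) = (1/0.026) × 0.8202^(2/3) × 0.01099^(1/2) = 3.53 m/s.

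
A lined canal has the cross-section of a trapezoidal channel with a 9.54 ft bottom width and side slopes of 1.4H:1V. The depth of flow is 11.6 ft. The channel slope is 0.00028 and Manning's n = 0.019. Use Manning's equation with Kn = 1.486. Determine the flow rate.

With bottom width b = 9.54 ft and side slope z = 1.4: A = (b + zy)y = (9.54 + 1.4×11.6)×11.6 = 299 ft²; P = b + 2y√(1+z²) = 9.54 + 2×11.6×1.72 = 49.45 ft.
Hydraulic radius R = A/P = 299/49.45 = 6.047 ft.
Manning's equation: Q = (1.486/n) A R^(2/3) S^(1/2) = (1.486/0.019) × 299 × 6.047^(2/3) × 0.00028^(1/2) = 1300 ft³/s.

Q = 1300 ft³/s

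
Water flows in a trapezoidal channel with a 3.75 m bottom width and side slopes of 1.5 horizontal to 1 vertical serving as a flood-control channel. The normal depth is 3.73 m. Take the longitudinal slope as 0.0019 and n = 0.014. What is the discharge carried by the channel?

Q = 174 m³/s

With bottom width b = 3.75 m and side slope z = 1.5: A = (b + zy)y = (3.75 + 1.5×3.73)×3.73 = 34.86 m²; P = b + 2y√(1+z²) = 3.75 + 2×3.73×1.803 = 17.2 m.
Hydraulic radius R = A/P = 34.86/17.2 = 2.027 m.
Manning's equation: Q = (1/n) A R^(2/3) S^(1/2) = (1/0.014) × 34.86 × 2.027^(2/3) × 0.0019^(1/2) = 174 m³/s.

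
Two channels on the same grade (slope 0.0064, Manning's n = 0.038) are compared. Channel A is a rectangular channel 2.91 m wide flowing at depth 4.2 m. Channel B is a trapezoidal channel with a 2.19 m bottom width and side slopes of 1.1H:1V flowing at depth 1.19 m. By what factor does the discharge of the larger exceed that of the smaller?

3.82

Channel A: Flow area A = b·y = 2.91 × 4.2 = 12.22 m². Wetted perimeter P = b + 2y = 2.91 + 2×4.2 = 11.31 m. Hydraulic radius R = A/P = 12.22/11.31 = 1.081 m. Q_A = (1/0.038)·12.22·1.081^(2/3)·√0.0064 = 27.1 m³/s.
Channel B: With bottom width b = 2.19 m and side slope z = 1.1: A = (b + zy)y = (2.19 + 1.1×1.19)×1.19 = 4.164 m²; P = b + 2y√(1+z²) = 2.19 + 2×1.19×1.487 = 5.728 m. Hydraulic radius R = A/P = 4.164/5.728 = 0.7269 m. Q_B = (1/0.038)·4.164·0.7269^(2/3)·√0.0064 = 7.087 m³/s.
The larger discharge is 27.1 m³/s and the smaller is 7.087 m³/s; the ratio is 3.82.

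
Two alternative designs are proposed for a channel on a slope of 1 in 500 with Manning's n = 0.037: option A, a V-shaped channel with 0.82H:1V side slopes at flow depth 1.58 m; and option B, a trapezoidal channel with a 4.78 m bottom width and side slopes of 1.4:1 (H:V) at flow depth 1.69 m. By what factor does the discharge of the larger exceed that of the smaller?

10.2

Channel A: For a triangular section with side slope z = 0.82: A = zy² = 0.82×1.58² = 2.047 m²; P = 2y√(1+z²) = 2×1.58×1.293 = 4.087 m. Hydraulic radius R = A/P = 2.047/4.087 = 0.5009 m. Q_A = (1/0.037)·2.047·0.5009^(2/3)·√0.002 = 1.561 m³/s.
Channel B: With bottom width b = 4.78 m and side slope z = 1.4: A = (b + zy)y = (4.78 + 1.4×1.69)×1.69 = 12.08 m²; P = b + 2y√(1+z²) = 4.78 + 2×1.69×1.72 = 10.6 m. Hydraulic radius R = A/P = 12.08/10.6 = 1.14 m. Q_B = (1/0.037)·12.08·1.14^(2/3)·√0.002 = 15.93 m³/s.
The larger discharge is 15.93 m³/s and the smaller is 1.561 m³/s; the ratio is 10.2.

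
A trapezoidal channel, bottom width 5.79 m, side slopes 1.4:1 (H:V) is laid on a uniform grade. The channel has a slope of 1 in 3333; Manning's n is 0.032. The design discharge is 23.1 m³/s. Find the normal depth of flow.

Manning's equation rearranged: A R^(2/3) = nQ / (1·√S) = 0.032 × 23.1 / (√0.0003) = 42.68.
Trying y = 2.02 m: A R^(2/3) = 21.44 — too small.
Trying y = 3.15 m: A R^(2/3) = 49.84 — too large.
Trying y = 2.91 m: A R^(2/3) = 42.73 — close enough.

y_n = 2.91 m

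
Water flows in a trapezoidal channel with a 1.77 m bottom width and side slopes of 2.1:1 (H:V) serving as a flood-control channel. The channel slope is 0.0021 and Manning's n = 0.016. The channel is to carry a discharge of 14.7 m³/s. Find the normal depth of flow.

Manning's equation rearranged: A R^(2/3) = nQ / (1·√S) = 0.016 × 14.7 / (√0.0021) = 5.132.
Trying y = 1.12 m: A R^(2/3) = 3.505 — short.
Trying y = 1.71 m: A R^(2/3) = 8.814 — over.
Trying y = 1.34 m: A R^(2/3) = 5.149 — matches.

y_n = 1.34 m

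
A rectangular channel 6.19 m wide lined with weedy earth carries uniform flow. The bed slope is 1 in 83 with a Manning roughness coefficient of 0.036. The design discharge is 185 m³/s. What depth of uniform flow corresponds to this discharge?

Manning's equation rearranged: A R^(2/3) = nQ / (1·√S) = 0.036 × 185 / (√0.01205) = 60.68.
Trying y = 4.68 m: A R^(2/3) = 43.86 — low.
Trying y = 6.96 m: A R^(2/3) = 71.6 — high.
Trying y = 6.07 m: A R^(2/3) = 60.63 — matches.

y_n = 6.07 m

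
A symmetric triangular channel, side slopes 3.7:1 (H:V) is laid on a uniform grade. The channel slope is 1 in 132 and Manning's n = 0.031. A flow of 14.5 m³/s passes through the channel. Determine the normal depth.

y_n = 1.36 m

Manning's equation rearranged: A R^(2/3) = nQ / (1·√S) = 0.031 × 14.5 / (√0.007576) = 5.164.
Trying y = 1.1 m: A R^(2/3) = 2.936 — too small.
Trying y = 1.62 m: A R^(2/3) = 8.242 — too large.
Trying y = 1.36 m: A R^(2/3) = 5.169 — ≈ 5.164.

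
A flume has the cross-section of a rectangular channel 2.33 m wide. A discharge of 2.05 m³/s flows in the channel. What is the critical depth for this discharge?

y_c = 0.429 m

For a rectangular channel, critical depth y_c = (q²/g)^(1/3) where q = Q/b = 2.05/2.33 = 0.8798 m²/s.
So y_c = (0.8798²/9.81)^(1/3) = 0.429 m.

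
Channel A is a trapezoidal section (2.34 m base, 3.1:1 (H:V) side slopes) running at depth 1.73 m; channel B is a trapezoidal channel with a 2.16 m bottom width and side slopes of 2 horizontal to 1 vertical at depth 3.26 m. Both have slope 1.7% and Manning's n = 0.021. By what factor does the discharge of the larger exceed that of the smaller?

Channel A: With bottom width b = 2.34 m and side slope z = 3.1: A = (b + zy)y = (2.34 + 3.1×1.73)×1.73 = 13.33 m²; P = b + 2y√(1+z²) = 2.34 + 2×1.73×3.257 = 13.61 m. Hydraulic radius R = A/P = 13.33/13.61 = 0.9791 m. Q_A = (1/0.021)·13.33·0.9791^(2/3)·√0.017 = 81.58 m³/s.
Channel B: With bottom width b = 2.16 m and side slope z = 2: A = (b + zy)y = (2.16 + 2×3.26)×3.26 = 28.3 m²; P = b + 2y√(1+z²) = 2.16 + 2×3.26×2.236 = 16.74 m. Hydraulic radius R = A/P = 28.3/16.74 = 1.69 m. Q_B = (1/0.021)·28.3·1.69^(2/3)·√0.017 = 249.3 m³/s.
The larger discharge is 249.3 m³/s and the smaller is 81.58 m³/s; the ratio is 3.06.

3.06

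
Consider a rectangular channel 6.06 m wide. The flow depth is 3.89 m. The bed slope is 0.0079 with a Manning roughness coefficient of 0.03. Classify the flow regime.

Flow area A = b·y = 6.06 × 3.89 = 23.57 m². Wetted perimeter P = b + 2y = 6.06 + 2×3.89 = 13.84 m.
Hydraulic radius R = A/P = 23.57/13.84 = 1.703 m.
V = (1/n) R^(2/3) √S = (1/0.03) × 1.703^(2/3) × √0.0079 = 4.226 m/s. Hydraulic depth D_h = A/T = 23.57/6.06 = 3.89 m.
Froude number Fr = V/√(g·D_h) = 4.226/√(9.81×3.89) = 0.684, which is less than 1, so the flow is subcritical.

subcritical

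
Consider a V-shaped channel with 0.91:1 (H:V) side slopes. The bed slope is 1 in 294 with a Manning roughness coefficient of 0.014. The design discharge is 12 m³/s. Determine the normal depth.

Manning's equation rearranged: A R^(2/3) = nQ / (1·√S) = 0.014 × 12 / (√0.003401) = 2.881.
Try y = 1.7 m: A R^(2/3) = 1.812 — too small.
Try y = 2.53 m: A R^(2/3) = 5.232 — too large.
Try y = 2.02 m: A R^(2/3) = 2.871 — ≈ 2.881.

y_n = 2.02 m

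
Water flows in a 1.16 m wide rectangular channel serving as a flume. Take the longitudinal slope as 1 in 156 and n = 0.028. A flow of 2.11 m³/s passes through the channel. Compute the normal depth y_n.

Manning's equation rearranged: A R^(2/3) = nQ / (1·√S) = 0.028 × 2.11 / (√0.00641) = 0.7379.
At y = 1.42 m: A R^(2/3) = 0.9117 — over.
At y = 1.19 m: A R^(2/3) = 0.7368 — ≈ 0.7379.

y_n = 1.19 m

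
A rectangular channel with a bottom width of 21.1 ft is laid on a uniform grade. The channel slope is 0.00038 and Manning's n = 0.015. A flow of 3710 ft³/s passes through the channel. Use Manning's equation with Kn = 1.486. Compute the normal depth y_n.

y_n = 24.1 ft

Manning's equation rearranged: A R^(2/3) = nQ / (1.486·√S) = 0.015 × 3710 / (1.486 × √0.00038) = 1921.
Try y = 18.3 ft: A R^(2/3) = 1371 — too small.
Try y = 30.5 ft: A R^(2/3) = 2539 — too large.
Try y = 24.1 ft: A R^(2/3) = 1920 — ≈ 1921.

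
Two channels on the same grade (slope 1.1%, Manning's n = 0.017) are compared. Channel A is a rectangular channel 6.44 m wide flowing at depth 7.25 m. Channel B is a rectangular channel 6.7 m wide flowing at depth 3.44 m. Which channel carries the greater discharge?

Channel A: Flow area A = b·y = 6.44 × 7.25 = 46.69 m². Wetted perimeter P = b + 2y = 6.44 + 2×7.25 = 20.94 m. Hydraulic radius R = A/P = 46.69/20.94 = 2.23 m. Q_A = (1/0.017)·46.69·2.23^(2/3)·√0.011 = 491.6 m³/s.
Channel B: Flow area A = b·y = 6.7 × 3.44 = 23.05 m². Wetted perimeter P = b + 2y = 6.7 + 2×3.44 = 13.58 m. Hydraulic radius R = A/P = 23.05/13.58 = 1.697 m. Q_B = (1/0.017)·23.05·1.697^(2/3)·√0.011 = 202.3 m³/s.
Q_A = 491.6 m³/s vs Q_B = 202.3 m³/s, so channel A carries more.

channel A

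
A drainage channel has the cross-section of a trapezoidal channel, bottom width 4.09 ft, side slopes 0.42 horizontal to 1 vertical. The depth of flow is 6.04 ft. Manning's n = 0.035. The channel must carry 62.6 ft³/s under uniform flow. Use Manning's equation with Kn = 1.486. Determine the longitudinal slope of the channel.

With bottom width b = 4.09 ft and side slope z = 0.42: A = (b + zy)y = (4.09 + 0.42×6.04)×6.04 = 40.03 ft²; P = b + 2y√(1+z²) = 4.09 + 2×6.04×1.085 = 17.19 ft.
Hydraulic radius R = A/P = 40.03/17.19 = 2.328 ft.
From Manning's equation, S = [nQ / (1.486 A R^(2/3))]² = [0.035 × 62.6 / (1.486 × 40.03 × 2.328^(2/3))]² = 0.00044.

S = 0.00044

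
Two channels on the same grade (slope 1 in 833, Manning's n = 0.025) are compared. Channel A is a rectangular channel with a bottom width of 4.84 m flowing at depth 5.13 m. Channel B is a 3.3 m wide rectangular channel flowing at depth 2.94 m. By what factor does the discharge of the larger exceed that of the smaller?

3.44

Channel A: Flow area A = b·y = 4.84 × 5.13 = 24.83 m². Wetted perimeter P = b + 2y = 4.84 + 2×5.13 = 15.1 m. Hydraulic radius R = A/P = 24.83/15.1 = 1.644 m. Q_A = (1/0.025)·24.83·1.644^(2/3)·√0.0012 = 47.94 m³/s.
Channel B: Flow area A = b·y = 3.3 × 2.94 = 9.702 m². Wetted perimeter P = b + 2y = 3.3 + 2×2.94 = 9.18 m. Hydraulic radius R = A/P = 9.702/9.18 = 1.057 m. Q_B = (1/0.025)·9.702·1.057^(2/3)·√0.0012 = 13.95 m³/s.
The larger discharge is 47.94 m³/s and the smaller is 13.95 m³/s; the ratio is 3.44.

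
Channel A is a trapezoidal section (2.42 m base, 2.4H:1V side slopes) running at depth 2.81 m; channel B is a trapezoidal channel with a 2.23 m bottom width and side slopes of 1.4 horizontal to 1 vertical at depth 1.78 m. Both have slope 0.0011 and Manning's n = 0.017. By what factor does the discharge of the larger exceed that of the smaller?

Channel A: With bottom width b = 2.42 m and side slope z = 2.4: A = (b + zy)y = (2.42 + 2.4×2.81)×2.81 = 25.75 m²; P = b + 2y√(1+z²) = 2.42 + 2×2.81×2.6 = 17.03 m. Hydraulic radius R = A/P = 25.75/17.03 = 1.512 m. Q_A = (1/0.017)·25.75·1.512^(2/3)·√0.0011 = 66.18 m³/s.
Channel B: With bottom width b = 2.23 m and side slope z = 1.4: A = (b + zy)y = (2.23 + 1.4×1.78)×1.78 = 8.405 m²; P = b + 2y√(1+z²) = 2.23 + 2×1.78×1.72 = 8.355 m. Hydraulic radius R = A/P = 8.405/8.355 = 1.006 m. Q_B = (1/0.017)·8.405·1.006^(2/3)·√0.0011 = 16.46 m³/s.
The larger discharge is 66.18 m³/s and the smaller is 16.46 m³/s; the ratio is 4.02.

4.02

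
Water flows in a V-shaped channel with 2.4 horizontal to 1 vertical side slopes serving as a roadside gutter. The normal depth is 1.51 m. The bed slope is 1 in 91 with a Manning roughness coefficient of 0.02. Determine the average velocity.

V = 4.12 m/s

For a triangular section with side slope z = 2.4: A = zy² = 2.4×1.51² = 5.472 m²; P = 2y√(1+z²) = 2×1.51×2.6 = 7.852 m.
Hydraulic radius R = A/P = 5.472/7.852 = 0.6969 m.
From Manning's equation, V = (1/n) R^(2/3) S^(1/2) = (1/0.02) × 0.6969^(2/3) × 0.01099^(1/2) = 4.12 m/s.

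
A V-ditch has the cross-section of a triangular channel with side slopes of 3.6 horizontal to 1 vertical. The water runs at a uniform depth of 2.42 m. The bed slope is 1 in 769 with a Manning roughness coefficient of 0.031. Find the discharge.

Q = 27.2 m³/s

For a triangular section with side slope z = 3.6: A = zy² = 3.6×2.42² = 21.08 m²; P = 2y√(1+z²) = 2×2.42×3.736 = 18.08 m.
Hydraulic radius R = A/P = 21.08/18.08 = 1.166 m.
Manning's equation: Q = (1/n) A R^(2/3) S^(1/2) = (1/0.031) × 21.08 × 1.166^(2/3) × 0.0013^(1/2) = 27.2 m³/s.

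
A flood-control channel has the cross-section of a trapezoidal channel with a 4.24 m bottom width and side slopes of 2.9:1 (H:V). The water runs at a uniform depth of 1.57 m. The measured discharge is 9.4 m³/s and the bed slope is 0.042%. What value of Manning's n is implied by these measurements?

With bottom width b = 4.24 m and side slope z = 2.9: A = (b + zy)y = (4.24 + 2.9×1.57)×1.57 = 13.81 m²; P = b + 2y√(1+z²) = 4.24 + 2×1.57×3.068 = 13.87 m.
Hydraulic radius R = A/P = 13.81/13.87 = 0.9952 m.
Rearranging Manning's equation: n = (1/Q) A R^(2/3) S^(1/2) = (1/9.4) × 13.81 × 0.9952^(2/3) × √0.00042 = 0.03.

n = 0.03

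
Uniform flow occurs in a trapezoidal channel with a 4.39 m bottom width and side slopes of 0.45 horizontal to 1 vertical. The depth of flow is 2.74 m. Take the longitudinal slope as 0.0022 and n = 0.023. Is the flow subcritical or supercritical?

subcritical

With bottom width b = 4.39 m and side slope z = 0.45: A = (b + zy)y = (4.39 + 0.45×2.74)×2.74 = 15.41 m²; P = b + 2y√(1+z²) = 4.39 + 2×2.74×1.097 = 10.4 m.
Hydraulic radius R = A/P = 15.41/10.4 = 1.482 m.
V = (1/n) R^(2/3) √S = (1/0.023) × 1.482^(2/3) × √0.0022 = 2.65 m/s. Hydraulic depth D_h = A/T = 15.41/6.856 = 2.247 m.
Froude number Fr = V/√(g·D_h) = 2.65/√(9.81×2.247) = 0.564, which is less than 1, so the flow is subcritical.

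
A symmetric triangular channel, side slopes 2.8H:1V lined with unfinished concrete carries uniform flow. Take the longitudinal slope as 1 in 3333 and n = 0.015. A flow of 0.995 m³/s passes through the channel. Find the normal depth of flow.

Manning's equation rearranged: A R^(2/3) = nQ / (1·√S) = 0.015 × 0.995 / (√0.0003) = 0.8617.
Try y = 0.55 m: A R^(2/3) = 0.3441 — too small.
Try y = 0.935 m: A R^(2/3) = 1.417 — too large.
Try y = 0.776 m: A R^(2/3) = 0.8618 — matches.

y_n = 0.776 m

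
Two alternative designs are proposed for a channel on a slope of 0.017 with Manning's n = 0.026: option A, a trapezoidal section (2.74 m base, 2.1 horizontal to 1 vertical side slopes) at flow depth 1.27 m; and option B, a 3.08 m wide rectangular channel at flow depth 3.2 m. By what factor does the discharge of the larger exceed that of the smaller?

1.72

Channel A: With bottom width b = 2.74 m and side slope z = 2.1: A = (b + zy)y = (2.74 + 2.1×1.27)×1.27 = 6.867 m²; P = b + 2y√(1+z²) = 2.74 + 2×1.27×2.326 = 8.648 m. Hydraulic radius R = A/P = 6.867/8.648 = 0.7941 m. Q_A = (1/0.026)·6.867·0.7941^(2/3)·√0.017 = 29.53 m³/s.
Channel B: Flow area A = b·y = 3.08 × 3.2 = 9.856 m². Wetted perimeter P = b + 2y = 3.08 + 2×3.2 = 9.48 m. Hydraulic radius R = A/P = 9.856/9.48 = 1.04 m. Q_B = (1/0.026)·9.856·1.04^(2/3)·√0.017 = 50.72 m³/s.
The larger discharge is 50.72 m³/s and the smaller is 29.53 m³/s; the ratio is 1.72.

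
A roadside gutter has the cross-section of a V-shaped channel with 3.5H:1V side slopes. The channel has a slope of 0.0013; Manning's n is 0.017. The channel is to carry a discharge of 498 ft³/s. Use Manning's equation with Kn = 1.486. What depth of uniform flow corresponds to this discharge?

Manning's equation rearranged: A R^(2/3) = nQ / (1.486·√S) = 0.017 × 498 / (1.486 × √0.0013) = 158.
Try y = 5.81 ft: A R^(2/3) = 234.3 — too large.
Try y = 4.37 ft: A R^(2/3) = 109.6 — too small.
Try y = 5.01 ft: A R^(2/3) = 157.9 — matches.

y_n = 5.01 ft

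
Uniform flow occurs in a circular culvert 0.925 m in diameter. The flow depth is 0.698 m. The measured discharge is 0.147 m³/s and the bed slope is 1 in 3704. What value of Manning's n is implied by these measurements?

n = 0.026

For a circular section of diameter D = 0.925 m at depth y = 0.698 m, the central angle is θ = 2 arccos(1 − 2y/D) = 4.21 rad. Then A = (D²/8)(θ − sin θ) = 0.544 m² and P = Dθ/2 = 1.947 m.
Hydraulic radius R = A/P = 0.544/1.947 = 0.2794 m.
Rearranging Manning's equation: n = (1/Q) A R^(2/3) S^(1/2) = (1/0.147) × 0.544 × 0.2794^(2/3) × √0.00027 = 0.026.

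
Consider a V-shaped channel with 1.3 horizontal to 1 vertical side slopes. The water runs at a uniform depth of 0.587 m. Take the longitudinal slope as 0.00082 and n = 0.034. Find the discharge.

Q = 0.143 m³/s

For a triangular section with side slope z = 1.3: A = zy² = 1.3×0.587² = 0.4479 m²; P = 2y√(1+z²) = 2×0.587×1.64 = 1.926 m.
Hydraulic radius R = A/P = 0.4479/1.926 = 0.2326 m.
Manning's equation: Q = (1/n) A R^(2/3) S^(1/2) = (1/0.034) × 0.4479 × 0.2326^(2/3) × 0.00082^(1/2) = 0.143 m³/s.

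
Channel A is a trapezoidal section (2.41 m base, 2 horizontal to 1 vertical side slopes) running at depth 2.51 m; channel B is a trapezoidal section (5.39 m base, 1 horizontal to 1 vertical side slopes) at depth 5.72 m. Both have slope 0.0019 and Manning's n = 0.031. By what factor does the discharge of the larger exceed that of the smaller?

Channel A: With bottom width b = 2.41 m and side slope z = 2: A = (b + zy)y = (2.41 + 2×2.51)×2.51 = 18.65 m²; P = b + 2y√(1+z²) = 2.41 + 2×2.51×2.236 = 13.64 m. Hydraulic radius R = A/P = 18.65/13.64 = 1.368 m. Q_A = (1/0.031)·18.65·1.368^(2/3)·√0.0019 = 32.31 m³/s.
Channel B: With bottom width b = 5.39 m and side slope z = 1: A = (b + zy)y = (5.39 + 1×5.72)×5.72 = 63.55 m²; P = b + 2y√(1+z²) = 5.39 + 2×5.72×1.414 = 21.57 m. Hydraulic radius R = A/P = 63.55/21.57 = 2.946 m. Q_B = (1/0.031)·63.55·2.946^(2/3)·√0.0019 = 183.6 m³/s.
The larger discharge is 183.6 m³/s and the smaller is 32.31 m³/s; the ratio is 5.68.

5.68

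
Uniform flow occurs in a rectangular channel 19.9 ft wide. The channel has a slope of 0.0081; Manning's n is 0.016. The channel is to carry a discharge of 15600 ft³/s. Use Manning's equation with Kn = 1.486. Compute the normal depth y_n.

y_n = 25.3 ft

Manning's equation rearranged: A R^(2/3) = nQ / (1.486·√S) = 0.016 × 15600 / (1.486 × √0.0081) = 1866.
Try y = 18.4 ft: A R^(2/3) = 1270 — short.
Try y = 27.8 ft: A R^(2/3) = 2087 — over.
Try y = 25.3 ft: A R^(2/3) = 1867 — ≈ 1866.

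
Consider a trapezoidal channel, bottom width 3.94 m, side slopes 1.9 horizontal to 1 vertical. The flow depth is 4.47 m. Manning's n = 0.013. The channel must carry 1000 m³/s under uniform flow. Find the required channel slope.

S = 0.017

With bottom width b = 3.94 m and side slope z = 1.9: A = (b + zy)y = (3.94 + 1.9×4.47)×4.47 = 55.58 m²; P = b + 2y√(1+z²) = 3.94 + 2×4.47×2.147 = 23.13 m.
Hydraulic radius R = A/P = 55.58/23.13 = 2.402 m.
From Manning's equation, S = [nQ / (1 A R^(2/3))]² = [0.013 × 1000 / (1 × 55.58 × 2.402^(2/3))]² = 0.017.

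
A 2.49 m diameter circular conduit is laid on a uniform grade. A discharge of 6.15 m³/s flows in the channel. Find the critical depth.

y_c = 1.12 m

At critical depth, Q² T / (g A³) = 1, i.e. A³/T = Q²/g = 6.15²/9.81 = 3.856.
Try y = 1.25 m: A³/T = 5.886 — over.
Try y = 0.9 m: A³/T = 1.67 — short.
Try y = 1.12 m: A³/T = 3.868 — close enough.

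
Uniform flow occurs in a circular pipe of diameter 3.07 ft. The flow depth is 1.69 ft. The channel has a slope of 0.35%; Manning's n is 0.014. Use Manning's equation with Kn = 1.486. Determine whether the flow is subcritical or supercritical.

For a circular section of diameter D = 3.07 ft at depth y = 1.69 ft, the central angle is θ = 2 arccos(1 − 2y/D) = 3.344 rad. Then A = (D²/8)(θ − sin θ) = 4.176 ft² and P = Dθ/2 = 5.133 ft.
Hydraulic radius R = A/P = 4.176/5.133 = 0.8136 ft.
V = (1.486/n) R^(2/3) √S = (1.486/0.014) × 0.8136^(2/3) × √0.0035 = 5.473 ft/s. Hydraulic depth D_h = A/T = 4.176/3.054 = 1.367 ft.
Froude number Fr = V/√(g·D_h) = 5.473/√(32.2×1.367) = 0.825, which is less than 1, so the flow is subcritical.

subcritical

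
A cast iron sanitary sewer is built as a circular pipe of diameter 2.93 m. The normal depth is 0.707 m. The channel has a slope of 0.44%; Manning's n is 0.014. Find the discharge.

Q = 3.31 m³/s

For a circular section of diameter D = 2.93 m at depth y = 0.707 m, the central angle is θ = 2 arccos(1 − 2y/D) = 2.054 rad. Then A = (D²/8)(θ − sin θ) = 1.254 m² and P = Dθ/2 = 3.009 m.
Hydraulic radius R = A/P = 1.254/3.009 = 0.4167 m.
Manning's equation: Q = (1/n) A R^(2/3) S^(1/2) = (1/0.014) × 1.254 × 0.4167^(2/3) × 0.0044^(1/2) = 3.31 m³/s.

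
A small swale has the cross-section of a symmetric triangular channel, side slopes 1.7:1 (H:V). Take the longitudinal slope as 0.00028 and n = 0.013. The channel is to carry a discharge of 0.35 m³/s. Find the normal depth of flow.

y_n = 0.621 m

Manning's equation rearranged: A R^(2/3) = nQ / (1·√S) = 0.013 × 0.35 / (√0.00028) = 0.2719.
Trying y = 0.7 m: A R^(2/3) = 0.3747 — high.
Trying y = 0.543 m: A R^(2/3) = 0.1903 — low.
Trying y = 0.621 m: A R^(2/3) = 0.2723 — close enough.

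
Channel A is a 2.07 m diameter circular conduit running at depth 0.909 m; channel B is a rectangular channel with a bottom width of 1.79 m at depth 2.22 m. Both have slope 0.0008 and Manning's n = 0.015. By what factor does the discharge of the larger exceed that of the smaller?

Channel A: For a circular section of diameter D = 2.07 m at depth y = 0.909 m, the central angle is θ = 2 arccos(1 − 2y/D) = 2.898 rad. Then A = (D²/8)(θ − sin θ) = 1.423 m² and P = Dθ/2 = 2.999 m. Hydraulic radius R = A/P = 1.423/2.999 = 0.4743 m. Q_A = (1/0.015)·1.423·0.4743^(2/3)·√0.0008 = 1.631 m³/s.
Channel B: Flow area A = b·y = 1.79 × 2.22 = 3.974 m². Wetted perimeter P = b + 2y = 1.79 + 2×2.22 = 6.23 m. Hydraulic radius R = A/P = 3.974/6.23 = 0.6378 m. Q_B = (1/0.015)·3.974·0.6378^(2/3)·√0.0008 = 5.552 m³/s.
The larger discharge is 5.552 m³/s and the smaller is 1.631 m³/s; the ratio is 3.4.

3.4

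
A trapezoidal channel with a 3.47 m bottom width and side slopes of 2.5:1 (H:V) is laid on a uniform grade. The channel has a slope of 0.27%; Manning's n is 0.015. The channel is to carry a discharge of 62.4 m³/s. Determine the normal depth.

y_n = 1.95 m

Manning's equation rearranged: A R^(2/3) = nQ / (1·√S) = 0.015 × 62.4 / (√0.0027) = 18.01.
At y = 1.34 m: A R^(2/3) = 8.234 — too small.
At y = 2.48 m: A R^(2/3) = 30.37 — too large.
At y = 1.95 m: A R^(2/3) = 18.01 — ≈ 18.01.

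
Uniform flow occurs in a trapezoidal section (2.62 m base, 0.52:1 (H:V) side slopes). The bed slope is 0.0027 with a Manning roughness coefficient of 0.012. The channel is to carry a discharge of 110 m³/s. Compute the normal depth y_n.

y_n = 3.96 m

Manning's equation rearranged: A R^(2/3) = nQ / (1·√S) = 0.012 × 110 / (√0.0027) = 25.4.
Trying y = 4.85 m: A R^(2/3) = 37.45 — too large.
Trying y = 3.96 m: A R^(2/3) = 25.4 — matches.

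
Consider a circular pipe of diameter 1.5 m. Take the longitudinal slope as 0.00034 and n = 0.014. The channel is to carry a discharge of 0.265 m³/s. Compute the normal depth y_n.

Manning's equation rearranged: A R^(2/3) = nQ / (1·√S) = 0.014 × 0.265 / (√0.00034) = 0.2012.
Trying y = 0.56 m: A R^(2/3) = 0.2727 — over.
Trying y = 0.382 m: A R^(2/3) = 0.1306 — short.
Trying y = 0.477 m: A R^(2/3) = 0.2013 — ≈ 0.2012.

y_n = 0.477 m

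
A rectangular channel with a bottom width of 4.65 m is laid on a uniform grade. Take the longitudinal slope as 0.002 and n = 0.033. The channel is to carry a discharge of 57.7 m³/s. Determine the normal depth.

y_n = 6.41 m

Manning's equation rearranged: A R^(2/3) = nQ / (1·√S) = 0.033 × 57.7 / (√0.002) = 42.58.
Trying y = 7.86 m: A R^(2/3) = 53.97 — over.
Trying y = 4.62 m: A R^(2/3) = 28.73 — short.
Trying y = 6.41 m: A R^(2/3) = 42.56 — matches.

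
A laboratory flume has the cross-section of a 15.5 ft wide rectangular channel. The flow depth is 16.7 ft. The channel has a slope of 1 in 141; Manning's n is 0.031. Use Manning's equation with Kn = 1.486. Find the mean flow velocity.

Flow area A = b·y = 15.5 × 16.7 = 258.8 ft². Wetted perimeter P = b + 2y = 15.5 + 2×16.7 = 48.9 ft.
Hydraulic radius R = A/P = 258.8/48.9 = 5.293 ft.
From Manning's equation, V = (1.486/n) R^(2/3) S^(1/2) = (1.486/0.031) × 5.293^(2/3) × 0.007092^(1/2) = 12.3 ft/s.

V = 12.3 ft/s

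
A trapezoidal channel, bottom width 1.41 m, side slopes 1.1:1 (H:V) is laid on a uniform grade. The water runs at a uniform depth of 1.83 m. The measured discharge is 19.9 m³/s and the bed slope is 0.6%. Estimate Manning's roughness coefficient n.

n = 0.023

With bottom width b = 1.41 m and side slope z = 1.1: A = (b + zy)y = (1.41 + 1.1×1.83)×1.83 = 6.264 m²; P = b + 2y√(1+z²) = 1.41 + 2×1.83×1.487 = 6.851 m.
Hydraulic radius R = A/P = 6.264/6.851 = 0.9143 m.
Rearranging Manning's equation: n = (1/Q) A R^(2/3) S^(1/2) = (1/19.9) × 6.264 × 0.9143^(2/3) × √0.006 = 0.023.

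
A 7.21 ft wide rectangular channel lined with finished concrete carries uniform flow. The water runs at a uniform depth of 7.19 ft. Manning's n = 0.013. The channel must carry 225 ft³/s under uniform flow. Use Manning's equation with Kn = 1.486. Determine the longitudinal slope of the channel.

S = 0.000448

Flow area A = b·y = 7.21 × 7.19 = 51.84 ft². Wetted perimeter P = b + 2y = 7.21 + 2×7.19 = 21.59 ft.
Hydraulic radius R = A/P = 51.84/21.59 = 2.401 ft.
From Manning's equation, S = [nQ / (1.486 A R^(2/3))]² = [0.013 × 225 / (1.486 × 51.84 × 2.401^(2/3))]² = 0.000448.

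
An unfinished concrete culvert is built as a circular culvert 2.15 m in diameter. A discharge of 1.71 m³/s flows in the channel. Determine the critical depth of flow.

y_c = 0.602 m

At critical depth, Q² T / (g A³) = 1, i.e. A³/T = Q²/g = 1.71²/9.81 = 0.2981.
At y = 0.441 m: A³/T = 0.08865 — short.
At y = 0.653 m: A³/T = 0.4092 — over.
At y = 0.602 m: A³/T = 0.2985 — matches.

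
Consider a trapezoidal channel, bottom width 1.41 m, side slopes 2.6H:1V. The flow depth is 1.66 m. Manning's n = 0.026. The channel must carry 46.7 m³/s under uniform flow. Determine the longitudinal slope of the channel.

With bottom width b = 1.41 m and side slope z = 2.6: A = (b + zy)y = (1.41 + 2.6×1.66)×1.66 = 9.505 m²; P = b + 2y√(1+z²) = 1.41 + 2×1.66×2.786 = 10.66 m.
Hydraulic radius R = A/P = 9.505/10.66 = 0.8918 m.
From Manning's equation, S = [nQ / (1 A R^(2/3))]² = [0.026 × 46.7 / (1 × 9.505 × 0.8918^(2/3))]² = 0.019.

S = 0.019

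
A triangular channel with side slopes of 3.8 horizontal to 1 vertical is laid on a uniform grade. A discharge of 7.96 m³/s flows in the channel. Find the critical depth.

At critical depth, Q² T / (g A³) = 1, i.e. A³/T = Q²/g = 7.96²/9.81 = 6.459.
At y = 1.15 m: A³/T = 14.52 — too large.
At y = 0.769 m: A³/T = 1.942 — too small.
At y = 0.978 m: A³/T = 6.46 — close enough.

y_c = 0.978 m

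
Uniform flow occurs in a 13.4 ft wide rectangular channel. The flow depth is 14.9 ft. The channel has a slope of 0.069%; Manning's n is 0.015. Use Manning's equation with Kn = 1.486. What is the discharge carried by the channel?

Q = 1440 ft³/s

Flow area A = b·y = 13.4 × 14.9 = 199.7 ft². Wetted perimeter P = b + 2y = 13.4 + 2×14.9 = 43.2 ft.
Hydraulic radius R = A/P = 199.7/43.2 = 4.622 ft.
Manning's equation: Q = (1.486/n) A R^(2/3) S^(1/2) = (1.486/0.015) × 199.7 × 4.622^(2/3) × 0.00069^(1/2) = 1440 ft³/s.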